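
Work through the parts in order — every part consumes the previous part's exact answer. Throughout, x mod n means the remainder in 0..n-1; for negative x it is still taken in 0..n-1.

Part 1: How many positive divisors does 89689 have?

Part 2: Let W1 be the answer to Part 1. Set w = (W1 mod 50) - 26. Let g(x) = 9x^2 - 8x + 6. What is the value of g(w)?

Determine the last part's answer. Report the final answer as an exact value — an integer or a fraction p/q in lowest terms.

Part 1: 89689 is prime, so its only divisors are 1 and 89689; count = 2; answer 2
Part 2: W1 = 2; w = -24; 9*(-24)^2 - 8*(-24)^1 + 6 = (5184) + (192) + (6) = 5382; answer 5382

5382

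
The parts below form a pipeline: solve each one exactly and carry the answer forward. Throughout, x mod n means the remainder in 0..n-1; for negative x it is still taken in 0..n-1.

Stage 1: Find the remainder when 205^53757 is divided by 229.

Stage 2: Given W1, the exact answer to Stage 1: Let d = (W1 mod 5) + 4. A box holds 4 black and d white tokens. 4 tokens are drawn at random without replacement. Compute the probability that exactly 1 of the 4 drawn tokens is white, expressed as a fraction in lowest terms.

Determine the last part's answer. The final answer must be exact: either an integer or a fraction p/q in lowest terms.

Stage 1: squarings mod 229: 205^1=205, 205^2=118, 205^4=184, 205^8=193, 205^16=151, 205^32=130, 205^64=183, 205^128=55, 205^256=48, 205^512=14, 205^1024=196, 205^2048=173, 205^4096=159, 205^8192=91, 205^16384=37, 205^32768=224; 205^53757 = 205^1 * 205^4 * 205^8 * 205^16 * 205^32 * 205^64 * 205^128 * 205^256 * 205^4096 * 205^16384 * 205^32768 = 208 (mod 229); answer 208
Stage 2: W1 = 208; d = 7; total draws C(11,4) = 330; favorable C(7,1)*C(4,3) = 28; P = 14/165; answer 14/165

14/165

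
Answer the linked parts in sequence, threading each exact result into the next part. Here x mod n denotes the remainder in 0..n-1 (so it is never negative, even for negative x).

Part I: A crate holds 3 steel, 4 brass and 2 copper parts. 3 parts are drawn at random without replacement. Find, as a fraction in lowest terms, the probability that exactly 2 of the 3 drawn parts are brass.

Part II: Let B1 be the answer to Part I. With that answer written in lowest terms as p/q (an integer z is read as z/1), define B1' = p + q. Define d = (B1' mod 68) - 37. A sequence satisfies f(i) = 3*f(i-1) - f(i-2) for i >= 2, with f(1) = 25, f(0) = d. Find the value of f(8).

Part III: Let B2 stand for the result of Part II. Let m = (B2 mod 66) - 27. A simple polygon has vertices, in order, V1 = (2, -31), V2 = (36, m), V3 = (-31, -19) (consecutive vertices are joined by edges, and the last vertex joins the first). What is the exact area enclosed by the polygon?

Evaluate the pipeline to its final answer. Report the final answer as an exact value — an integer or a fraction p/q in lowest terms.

Part I: total draws C(9,3) = 84; favorable C(4,2)*C(5,1) = 30; P = 5/14; answer 5/14
Part II: B1 = 5/14; threaded value p + q = 19; d = -18; f(2) = 3*(25) - 1*(-18) = 93; iterating: f(2)=93, f(3)=254, f(4)=669, f(5)=1753, f(6)=4590, f(7)=12017, f(8)=31461; answer 31461
Part III: B2 = 31461; m = 18; cross terms: (2*18 - 36*-31)=1152, (36*-19 - -31*18)=-126, (-31*-31 - 2*-19)=999; twice the area = |2025| = 2025; area = 2025/2; answer 2025/2

2025/2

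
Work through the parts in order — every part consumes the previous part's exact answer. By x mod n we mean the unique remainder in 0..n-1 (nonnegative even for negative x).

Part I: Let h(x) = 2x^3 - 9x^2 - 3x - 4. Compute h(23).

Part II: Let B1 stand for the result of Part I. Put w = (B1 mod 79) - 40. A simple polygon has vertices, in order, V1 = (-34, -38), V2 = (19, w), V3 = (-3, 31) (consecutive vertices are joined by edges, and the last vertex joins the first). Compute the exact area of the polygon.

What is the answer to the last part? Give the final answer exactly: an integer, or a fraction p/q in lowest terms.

1673/2

Part I: 2*(23)^3 - 9*(23)^2 - 3*(23)^1 - 4 = (24334) + (-4761) + (-69) + (-4) = 19500; answer 19500
Part II: B1 = 19500; w = 26; cross terms: (-34*26 - 19*-38)=-162, (19*31 - -3*26)=667, (-3*-38 - -34*31)=1168; twice the area = |1673| = 1673; area = 1673/2; answer 1673/2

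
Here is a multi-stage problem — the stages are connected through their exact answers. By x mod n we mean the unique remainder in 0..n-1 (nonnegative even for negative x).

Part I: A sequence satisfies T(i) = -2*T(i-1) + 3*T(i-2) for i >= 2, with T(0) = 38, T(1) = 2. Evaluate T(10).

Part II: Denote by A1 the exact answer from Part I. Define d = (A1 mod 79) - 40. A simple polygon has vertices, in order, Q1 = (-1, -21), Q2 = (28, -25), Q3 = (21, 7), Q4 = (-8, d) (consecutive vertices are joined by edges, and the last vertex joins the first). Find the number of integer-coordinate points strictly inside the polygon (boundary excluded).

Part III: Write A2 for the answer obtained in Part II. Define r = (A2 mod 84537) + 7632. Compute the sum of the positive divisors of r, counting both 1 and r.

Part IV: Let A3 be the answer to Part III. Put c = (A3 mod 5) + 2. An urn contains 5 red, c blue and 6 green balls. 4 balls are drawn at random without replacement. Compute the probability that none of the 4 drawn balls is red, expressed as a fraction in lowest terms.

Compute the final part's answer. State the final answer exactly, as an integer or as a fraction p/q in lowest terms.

33/182

Part I: T(2) = -2*(2) + 3*(38) = 110; iterating: T(2)=110, T(3)=-214, T(4)=758, T(5)=-2158, T(6)=6590, T(7)=-19654, T(8)=59078, T(9)=-177118, T(10)=531470; answer 531470
Part II: A1 = 531470; d = -3; cross terms: (-1*-25 - 28*-21)=613, (28*7 - 21*-25)=721, (21*-3 - -8*7)=-7, (-8*-21 - -1*-3)=165; twice the area = |1492| = 1492; area = 746; boundary points = 1 + 1 + 1 + 1 = 4; strictly interior points = area - boundary/2 + 1 = 745; answer 745
Part III: A2 = 745; r = 8377; 8377 is prime, so its only divisors are 1 and 8377; sigma = 1 + 8377 = 8378; answer 8378
Part IV: A3 = 8378; c = 5; total draws C(16,4) = 1820; favorable C(11,4) = 330; P = 33/182; answer 33/182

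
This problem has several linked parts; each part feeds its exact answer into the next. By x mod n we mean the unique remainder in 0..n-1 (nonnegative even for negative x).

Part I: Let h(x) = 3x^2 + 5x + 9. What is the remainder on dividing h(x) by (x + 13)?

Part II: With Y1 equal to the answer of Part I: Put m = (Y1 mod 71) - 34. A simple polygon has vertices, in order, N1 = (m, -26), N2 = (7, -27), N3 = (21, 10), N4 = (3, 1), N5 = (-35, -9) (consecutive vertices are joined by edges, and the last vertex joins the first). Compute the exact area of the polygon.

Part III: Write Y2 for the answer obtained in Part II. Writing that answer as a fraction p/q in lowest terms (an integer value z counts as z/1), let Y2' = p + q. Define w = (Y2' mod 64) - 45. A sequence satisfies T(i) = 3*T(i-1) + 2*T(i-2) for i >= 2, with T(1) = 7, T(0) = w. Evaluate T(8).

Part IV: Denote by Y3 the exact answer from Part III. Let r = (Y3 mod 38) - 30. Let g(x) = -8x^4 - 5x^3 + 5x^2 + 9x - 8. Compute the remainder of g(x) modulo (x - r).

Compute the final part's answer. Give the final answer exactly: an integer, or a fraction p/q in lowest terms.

-17319

Part I: remainder = value at the root: 3*(-13)^2 + 5*(-13)^1 + 9 = (507) + (-65) + (9) = 451; answer 451
Part II: Y1 = 451; m = -9; cross terms: (-9*-27 - 7*-26)=425, (7*10 - 21*-27)=637, (21*1 - 3*10)=-9, (3*-9 - -35*1)=8, (-35*-26 - -9*-9)=829; twice the area = |1890| = 1890; area = 945; answer 945
Part III: Y2 = 945; threaded value p + q = 946; w = 5; T(2) = 3*(7) + 2*(5) = 31; iterating: T(2)=31, T(3)=107, T(4)=383, T(5)=1363, T(6)=4855, T(7)=17291, T(8)=61583; answer 61583
Part IV: Y3 = 61583; r = -7; remainder = value at the root: -8*(-7)^4 - 5*(-7)^3 + 5*(-7)^2 + 9*(-7)^1 - 8 = (-19208) + (1715) + (245) + (-63) + (-8) = -17319; answer -17319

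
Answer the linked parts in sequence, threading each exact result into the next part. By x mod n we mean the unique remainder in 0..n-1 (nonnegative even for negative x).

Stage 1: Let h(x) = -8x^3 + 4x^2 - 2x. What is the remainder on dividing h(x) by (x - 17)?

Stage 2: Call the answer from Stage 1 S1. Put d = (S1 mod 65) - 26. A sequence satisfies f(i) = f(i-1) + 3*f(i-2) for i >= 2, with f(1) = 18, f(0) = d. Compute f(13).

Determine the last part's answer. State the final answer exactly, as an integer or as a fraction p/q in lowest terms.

Stage 1: remainder = value at the root: -8*(17)^3 + 4*(17)^2 - 2*(17)^1 = (-39304) + (1156) + (-34) = -38182; answer -38182
Stage 2: S1 = -38182; d = 12; f(2) = 1*(18) + 3*(12) = 54; iterating: f(2)=54, f(3)=108, f(4)=270, f(5)=594, f(6)=1404, f(7)=3186, f(8)=7398, f(9)=16956, f(10)=39150, f(11)=90018, f(12)=207468, f(13)=477522; answer 477522

477522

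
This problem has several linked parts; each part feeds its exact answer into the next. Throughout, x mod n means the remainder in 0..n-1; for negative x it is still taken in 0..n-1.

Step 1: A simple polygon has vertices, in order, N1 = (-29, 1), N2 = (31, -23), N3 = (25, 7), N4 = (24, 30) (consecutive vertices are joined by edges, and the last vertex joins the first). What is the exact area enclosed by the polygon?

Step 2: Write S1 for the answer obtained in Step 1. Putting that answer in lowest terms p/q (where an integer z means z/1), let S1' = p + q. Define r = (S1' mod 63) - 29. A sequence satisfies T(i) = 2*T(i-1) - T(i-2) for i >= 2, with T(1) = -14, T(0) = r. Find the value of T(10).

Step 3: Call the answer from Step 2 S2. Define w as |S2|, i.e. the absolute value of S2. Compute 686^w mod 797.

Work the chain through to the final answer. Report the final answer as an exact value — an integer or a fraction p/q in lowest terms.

Step 1: cross terms: (-29*-23 - 31*1)=636, (31*7 - 25*-23)=792, (25*30 - 24*7)=582, (24*1 - -29*30)=894; twice the area = |2904| = 2904; area = 1452; answer 1452
Step 2: S1 = 1452; threaded value p + q = 1453; r = -25; T(2) = 2*(-14) - 1*(-25) = -3; iterating: T(2)=-3, T(3)=8, T(4)=19, T(5)=30, T(6)=41, T(7)=52, T(8)=63, T(9)=74, T(10)=85; answer 85
Step 3: S2 = 85; w = 85; squarings mod 797: 686^1=686, 686^2=366, 686^4=60, 686^8=412, 686^16=780, 686^32=289, 686^64=633; 686^85 = 686^1 * 686^4 * 686^16 * 686^64 = 426 (mod 797); answer 426

426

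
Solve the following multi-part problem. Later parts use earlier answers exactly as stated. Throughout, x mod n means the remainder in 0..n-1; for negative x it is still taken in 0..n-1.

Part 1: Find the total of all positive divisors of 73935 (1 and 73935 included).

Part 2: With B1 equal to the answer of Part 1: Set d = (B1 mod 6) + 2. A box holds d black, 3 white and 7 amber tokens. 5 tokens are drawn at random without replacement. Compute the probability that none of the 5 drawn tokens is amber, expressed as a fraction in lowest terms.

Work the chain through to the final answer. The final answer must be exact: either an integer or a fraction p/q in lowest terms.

Part 1: 73935 = 3^2 * 5 * 31 * 53; sigma = (1 + 3 + 9) * (1 + 5) * (1 + 31) * (1 + 53) = 13 * 6 * 32 * 54 = 134784; answer 134784
Part 2: B1 = 134784; d = 2; total draws C(12,5) = 792; favorable C(5,5) = 1; P = 1/792; answer 1/792

1/792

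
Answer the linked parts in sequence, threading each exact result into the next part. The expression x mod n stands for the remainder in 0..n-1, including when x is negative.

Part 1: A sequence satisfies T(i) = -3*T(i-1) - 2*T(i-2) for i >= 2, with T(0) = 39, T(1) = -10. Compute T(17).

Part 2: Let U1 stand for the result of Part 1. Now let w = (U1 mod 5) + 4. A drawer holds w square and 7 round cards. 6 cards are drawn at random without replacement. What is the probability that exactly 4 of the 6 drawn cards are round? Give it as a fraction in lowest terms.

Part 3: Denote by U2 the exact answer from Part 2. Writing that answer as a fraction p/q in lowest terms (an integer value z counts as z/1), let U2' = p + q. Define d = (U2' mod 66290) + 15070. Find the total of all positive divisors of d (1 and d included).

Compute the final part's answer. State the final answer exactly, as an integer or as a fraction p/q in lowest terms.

Part 1: T(2) = -3*(-10) - 2*(39) = -48; iterating: T(2)=-48, T(3)=164, T(4)=-396, T(5)=860, T(6)=-1788, T(7)=3644, T(8)=-7356, T(9)=14780, T(10)=-29628, T(11)=59324, T(12)=-118716, T(13)=237500, T(14)=-475068, T(15)=950204, T(16)=-1900476, T(17)=3801020; answer 3801020
Part 2: U1 = 3801020; w = 4; total draws C(11,6) = 462; favorable C(7,4)*C(4,2) = 210; P = 5/11; answer 5/11
Part 3: U2 = 5/11; threaded value p + q = 16; d = 15086; 15086 = 2 * 19 * 397; sigma = (1 + 2) * (1 + 19) * (1 + 397) = 3 * 20 * 398 = 23880; answer 23880

23880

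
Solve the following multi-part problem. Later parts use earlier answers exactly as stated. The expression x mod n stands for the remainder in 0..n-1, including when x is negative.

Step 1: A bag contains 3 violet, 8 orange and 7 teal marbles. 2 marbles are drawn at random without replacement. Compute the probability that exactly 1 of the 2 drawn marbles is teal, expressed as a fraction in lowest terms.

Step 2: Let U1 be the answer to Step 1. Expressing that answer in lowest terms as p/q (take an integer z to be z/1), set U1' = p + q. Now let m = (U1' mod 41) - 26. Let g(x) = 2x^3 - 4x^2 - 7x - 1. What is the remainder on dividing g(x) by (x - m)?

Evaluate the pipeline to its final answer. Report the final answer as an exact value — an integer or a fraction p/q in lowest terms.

0

Step 1: total draws C(18,2) = 153; favorable C(7,1)*C(11,1) = 77; P = 77/153; answer 77/153
Step 2: U1 = 77/153; threaded value p + q = 230; m = -1; remainder = value at the root: 2*(-1)^3 - 4*(-1)^2 - 7*(-1)^1 - 1 = (-2) + (-4) + (7) + (-1) = 0; answer 0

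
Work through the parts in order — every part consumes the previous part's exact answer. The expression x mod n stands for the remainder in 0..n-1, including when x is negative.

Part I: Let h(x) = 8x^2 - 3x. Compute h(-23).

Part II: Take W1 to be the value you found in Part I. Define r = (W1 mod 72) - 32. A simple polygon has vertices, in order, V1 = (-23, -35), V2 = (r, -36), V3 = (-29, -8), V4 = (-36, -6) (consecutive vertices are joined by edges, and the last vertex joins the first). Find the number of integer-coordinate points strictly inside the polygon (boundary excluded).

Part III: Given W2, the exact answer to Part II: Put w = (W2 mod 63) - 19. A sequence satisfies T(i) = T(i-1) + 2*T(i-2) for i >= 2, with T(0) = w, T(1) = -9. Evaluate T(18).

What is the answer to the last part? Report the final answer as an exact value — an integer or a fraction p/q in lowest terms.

Part I: 8*(-23)^2 - 3*(-23)^1 = (4232) + (69) = 4301; answer 4301
Part II: W1 = 4301; r = 21; cross terms: (-23*-36 - 21*-35)=1563, (21*-8 - -29*-36)=-1212, (-29*-6 - -36*-8)=-114, (-36*-35 - -23*-6)=1122; twice the area = |1359| = 1359; area = 1359/2; boundary points = 1 + 2 + 1 + 1 = 5; strictly interior points = area - boundary/2 + 1 = 678; answer 678
Part III: W2 = 678; w = 29; T(2) = 1*(-9) + 2*(29) = 49; iterating: T(2)=49, T(3)=31, T(4)=129, T(5)=191, T(6)=449, T(7)=831, T(8)=1729, T(9)=3391, T(10)=6849, T(11)=13631, T(12)=27329, T(13)=54591, T(14)=109249, T(15)=218431, T(16)=436929, T(17)=873791, T(18)=1747649; answer 1747649

1747649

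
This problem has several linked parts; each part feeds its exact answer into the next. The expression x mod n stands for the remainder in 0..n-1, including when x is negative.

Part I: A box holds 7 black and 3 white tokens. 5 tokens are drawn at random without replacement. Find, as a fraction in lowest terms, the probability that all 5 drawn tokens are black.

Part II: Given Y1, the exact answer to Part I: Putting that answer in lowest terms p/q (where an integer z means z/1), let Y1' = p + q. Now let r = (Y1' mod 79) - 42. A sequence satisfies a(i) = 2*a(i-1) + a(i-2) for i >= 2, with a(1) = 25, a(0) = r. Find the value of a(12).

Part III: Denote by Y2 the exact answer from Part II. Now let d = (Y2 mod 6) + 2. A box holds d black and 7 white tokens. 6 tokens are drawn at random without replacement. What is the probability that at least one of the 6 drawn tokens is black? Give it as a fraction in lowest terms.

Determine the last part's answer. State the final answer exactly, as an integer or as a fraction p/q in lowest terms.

428/429

Part I: total draws C(10,5) = 252; favorable C(7,5) = 21; P = 1/12; answer 1/12
Part II: Y1 = 1/12; threaded value p + q = 13; r = -29; a(2) = 2*(25) + 1*(-29) = 21; iterating: a(2)=21, a(3)=67, a(4)=155, a(5)=377, a(6)=909, a(7)=2195, a(8)=5299, a(9)=12793, a(10)=30885, a(11)=74563, a(12)=180011; answer 180011
Part III: Y2 = 180011; d = 7; total draws C(14,6) = 3003; complement C(7,6) = 7; favorable 3003 - 7 = 2996; P = 428/429; answer 428/429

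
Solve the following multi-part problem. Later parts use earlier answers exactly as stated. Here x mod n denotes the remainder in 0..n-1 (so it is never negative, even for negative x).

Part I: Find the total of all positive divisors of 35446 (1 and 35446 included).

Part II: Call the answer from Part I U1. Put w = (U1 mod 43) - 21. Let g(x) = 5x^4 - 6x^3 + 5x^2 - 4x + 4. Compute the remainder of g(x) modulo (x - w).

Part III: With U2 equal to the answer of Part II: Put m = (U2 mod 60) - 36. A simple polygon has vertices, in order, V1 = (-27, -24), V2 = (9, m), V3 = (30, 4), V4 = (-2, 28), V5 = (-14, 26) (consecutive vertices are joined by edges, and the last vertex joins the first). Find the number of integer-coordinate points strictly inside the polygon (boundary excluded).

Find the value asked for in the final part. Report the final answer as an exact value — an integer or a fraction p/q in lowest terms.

1108

Part I: 35446 = 2 * 37 * 479; sigma = (1 + 2) * (1 + 37) * (1 + 479) = 3 * 38 * 480 = 54720; answer 54720
Part II: U1 = 54720; w = 3; remainder = value at the root: 5*(3)^4 - 6*(3)^3 + 5*(3)^2 - 4*(3)^1 + 4 = (405) + (-162) + (45) + (-12) + (4) = 280; answer 280
Part III: U2 = 280; m = 4; cross terms: (-27*4 - 9*-24)=108, (9*4 - 30*4)=-84, (30*28 - -2*4)=848, (-2*26 - -14*28)=340, (-14*-24 - -27*26)=1038; twice the area = |2250| = 2250; area = 1125; boundary points = 4 + 21 + 8 + 2 + 1 = 36; strictly interior points = area - boundary/2 + 1 = 1108; answer 1108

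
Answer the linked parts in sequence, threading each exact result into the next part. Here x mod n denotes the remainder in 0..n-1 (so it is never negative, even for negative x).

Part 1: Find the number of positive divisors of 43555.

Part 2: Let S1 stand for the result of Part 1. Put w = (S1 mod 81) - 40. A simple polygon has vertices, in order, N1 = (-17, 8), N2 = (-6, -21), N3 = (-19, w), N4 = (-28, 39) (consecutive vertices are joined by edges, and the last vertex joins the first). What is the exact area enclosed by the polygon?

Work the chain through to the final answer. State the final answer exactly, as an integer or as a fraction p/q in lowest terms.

Part 1: 43555 = 5 * 31 * 281; number of divisors = (1+1) * (1+1) * (1+1) = 8; answer 8
Part 2: S1 = 8; w = -32; cross terms: (-17*-21 - -6*8)=405, (-6*-32 - -19*-21)=-207, (-19*39 - -28*-32)=-1637, (-28*8 - -17*39)=439; twice the area = |-1000| = 1000; area = 500; answer 500

500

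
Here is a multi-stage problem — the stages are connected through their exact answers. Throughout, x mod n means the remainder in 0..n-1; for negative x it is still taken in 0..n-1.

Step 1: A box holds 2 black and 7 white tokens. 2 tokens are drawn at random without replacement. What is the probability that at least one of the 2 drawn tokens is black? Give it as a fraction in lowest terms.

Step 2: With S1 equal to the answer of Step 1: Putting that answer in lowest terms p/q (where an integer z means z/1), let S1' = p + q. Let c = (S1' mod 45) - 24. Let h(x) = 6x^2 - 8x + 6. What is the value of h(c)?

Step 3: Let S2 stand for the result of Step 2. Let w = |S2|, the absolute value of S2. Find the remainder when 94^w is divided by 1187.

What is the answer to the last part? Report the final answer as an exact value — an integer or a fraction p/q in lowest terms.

516

Step 1: total draws C(9,2) = 36; complement C(7,2) = 21; favorable 36 - 21 = 15; P = 5/12; answer 5/12
Step 2: S1 = 5/12; threaded value p + q = 17; c = -7; 6*(-7)^2 - 8*(-7)^1 + 6 = (294) + (56) + (6) = 356; answer 356
Step 3: S2 = 356; w = 356; squarings mod 1187: 94^1=94, 94^2=527, 94^4=1158, 94^8=841, 94^16=1016, 94^32=753, 94^64=810, 94^128=876, 94^256=574; 94^356 = 94^4 * 94^32 * 94^64 * 94^256 = 516 (mod 1187); answer 516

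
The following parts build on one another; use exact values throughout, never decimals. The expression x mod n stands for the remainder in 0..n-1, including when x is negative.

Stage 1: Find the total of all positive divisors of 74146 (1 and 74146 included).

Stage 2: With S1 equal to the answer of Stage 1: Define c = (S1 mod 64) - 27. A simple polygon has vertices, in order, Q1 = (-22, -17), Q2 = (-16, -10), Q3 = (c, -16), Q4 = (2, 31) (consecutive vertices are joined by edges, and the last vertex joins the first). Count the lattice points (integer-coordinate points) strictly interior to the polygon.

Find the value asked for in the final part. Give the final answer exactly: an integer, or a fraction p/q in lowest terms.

204

Stage 1: 74146 = 2 * 131 * 283; sigma = (1 + 2) * (1 + 131) * (1 + 283) = 3 * 132 * 284 = 112464; answer 112464
Stage 2: S1 = 112464; c = -11; cross terms: (-22*-10 - -16*-17)=-52, (-16*-16 - -11*-10)=146, (-11*31 - 2*-16)=-309, (2*-17 - -22*31)=648; twice the area = |433| = 433; area = 433/2; boundary points = 1 + 1 + 1 + 24 = 27; strictly interior points = area - boundary/2 + 1 = 204; answer 204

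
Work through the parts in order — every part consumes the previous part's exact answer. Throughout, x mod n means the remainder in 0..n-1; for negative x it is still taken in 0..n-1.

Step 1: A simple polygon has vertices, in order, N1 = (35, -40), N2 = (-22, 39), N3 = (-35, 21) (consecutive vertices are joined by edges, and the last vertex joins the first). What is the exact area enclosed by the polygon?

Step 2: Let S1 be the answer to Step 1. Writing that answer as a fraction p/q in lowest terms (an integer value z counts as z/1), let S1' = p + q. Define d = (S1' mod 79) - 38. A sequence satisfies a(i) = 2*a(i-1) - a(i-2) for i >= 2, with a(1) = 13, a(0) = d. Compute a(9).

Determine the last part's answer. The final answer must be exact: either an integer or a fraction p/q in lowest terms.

Step 1: cross terms: (35*39 - -22*-40)=485, (-22*21 - -35*39)=903, (-35*-40 - 35*21)=665; twice the area = |2053| = 2053; area = 2053/2; answer 2053/2
Step 2: S1 = 2053/2; threaded value p + q = 2055; d = -37; a(2) = 2*(13) - 1*(-37) = 63; iterating: a(2)=63, a(3)=113, a(4)=163, a(5)=213, a(6)=263, a(7)=313, a(8)=363, a(9)=413; answer 413

413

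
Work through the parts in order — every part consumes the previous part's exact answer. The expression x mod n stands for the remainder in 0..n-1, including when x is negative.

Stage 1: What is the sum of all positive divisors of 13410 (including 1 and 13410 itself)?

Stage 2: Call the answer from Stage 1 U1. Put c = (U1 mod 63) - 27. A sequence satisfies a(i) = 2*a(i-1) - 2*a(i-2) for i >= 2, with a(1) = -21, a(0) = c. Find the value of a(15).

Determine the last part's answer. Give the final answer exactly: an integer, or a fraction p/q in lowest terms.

-1920

Stage 1: 13410 = 2 * 3^2 * 5 * 149; sigma = (1 + 2) * (1 + 3 + 9) * (1 + 5) * (1 + 149) = 3 * 13 * 6 * 150 = 35100; answer 35100
Stage 2: U1 = 35100; c = -18; a(2) = 2*(-21) - 2*(-18) = -6; iterating: a(2)=-6, a(3)=30, a(4)=72, a(5)=84, a(6)=24, a(7)=-120, a(8)=-288, a(9)=-336, a(10)=-96, a(11)=480, a(12)=1152, a(13)=1344, a(14)=384, a(15)=-1920; answer -1920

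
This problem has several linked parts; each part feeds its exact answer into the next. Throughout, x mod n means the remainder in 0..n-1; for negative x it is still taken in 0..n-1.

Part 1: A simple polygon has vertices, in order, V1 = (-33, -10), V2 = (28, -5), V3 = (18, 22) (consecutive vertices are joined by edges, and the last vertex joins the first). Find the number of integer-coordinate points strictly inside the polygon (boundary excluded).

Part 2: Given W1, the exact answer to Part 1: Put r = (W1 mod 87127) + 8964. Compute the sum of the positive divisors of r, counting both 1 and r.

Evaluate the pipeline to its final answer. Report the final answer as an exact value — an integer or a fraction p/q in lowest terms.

Part 1: cross terms: (-33*-5 - 28*-10)=445, (28*22 - 18*-5)=706, (18*-10 - -33*22)=546; twice the area = |1697| = 1697; area = 1697/2; boundary points = 1 + 1 + 1 = 3; strictly interior points = area - boundary/2 + 1 = 848; answer 848
Part 2: W1 = 848; r = 9812; 9812 = 2^2 * 11 * 223; sigma = (1 + 2 + 4) * (1 + 11) * (1 + 223) = 7 * 12 * 224 = 18816; answer 18816

18816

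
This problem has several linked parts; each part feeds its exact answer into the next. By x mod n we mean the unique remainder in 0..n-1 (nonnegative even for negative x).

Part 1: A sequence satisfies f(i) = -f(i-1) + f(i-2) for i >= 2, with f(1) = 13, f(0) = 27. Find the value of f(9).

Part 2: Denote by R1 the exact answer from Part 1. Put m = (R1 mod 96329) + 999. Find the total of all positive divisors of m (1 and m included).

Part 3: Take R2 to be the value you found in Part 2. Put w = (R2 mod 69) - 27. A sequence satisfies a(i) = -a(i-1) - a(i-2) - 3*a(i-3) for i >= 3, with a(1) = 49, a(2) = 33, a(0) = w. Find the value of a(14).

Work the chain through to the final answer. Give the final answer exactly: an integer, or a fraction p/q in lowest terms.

Part 1: f(2) = -1*(13) + 1*(27) = 14; iterating: f(2)=14, f(3)=-1, f(4)=15, f(5)=-16, f(6)=31, f(7)=-47, f(8)=78, f(9)=-125; answer -125
Part 2: R1 = -125; m = 97203; 97203 = 3 * 32401; sigma = (1 + 3) * (1 + 32401) = 4 * 32402 = 129608; answer 129608
Part 3: R2 = 129608; w = -1; a(3) = -1*(33) - 1*(49) - 3*(-1) = -79; iterating: a(3)=-79, a(4)=-101, a(5)=81, a(6)=257, a(7)=-35, a(8)=-465, a(9)=-271, a(10)=841, a(11)=825, a(12)=-853, a(13)=-2495, a(14)=873; answer 873

873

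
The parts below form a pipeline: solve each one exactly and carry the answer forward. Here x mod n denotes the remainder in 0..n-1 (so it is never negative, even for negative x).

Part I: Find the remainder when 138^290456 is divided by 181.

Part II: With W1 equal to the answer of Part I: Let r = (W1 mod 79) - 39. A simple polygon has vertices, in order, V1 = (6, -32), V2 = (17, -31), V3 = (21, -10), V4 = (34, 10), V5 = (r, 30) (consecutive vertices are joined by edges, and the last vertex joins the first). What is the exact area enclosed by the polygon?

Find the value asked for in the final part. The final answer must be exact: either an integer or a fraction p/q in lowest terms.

3825/2

Part I: squarings mod 181: 138^1=138, 138^2=39, 138^4=73, 138^8=80, 138^16=65, 138^32=62, 138^64=43, 138^128=39, 138^256=73, 138^512=80, 138^1024=65, 138^2048=62, 138^4096=43, 138^8192=39, 138^16384=73, 138^32768=80, 138^65536=65, 138^131072=62, 138^262144=43; 138^290456 = 138^8 * 138^16 * 138^128 * 138^512 * 138^1024 * 138^2048 * 138^8192 * 138^16384 * 138^262144 = 80 (mod 181); answer 80
Part II: W1 = 80; r = -38; cross terms: (6*-31 - 17*-32)=358, (17*-10 - 21*-31)=481, (21*10 - 34*-10)=550, (34*30 - -38*10)=1400, (-38*-32 - 6*30)=1036; twice the area = |3825| = 3825; area = 3825/2; answer 3825/2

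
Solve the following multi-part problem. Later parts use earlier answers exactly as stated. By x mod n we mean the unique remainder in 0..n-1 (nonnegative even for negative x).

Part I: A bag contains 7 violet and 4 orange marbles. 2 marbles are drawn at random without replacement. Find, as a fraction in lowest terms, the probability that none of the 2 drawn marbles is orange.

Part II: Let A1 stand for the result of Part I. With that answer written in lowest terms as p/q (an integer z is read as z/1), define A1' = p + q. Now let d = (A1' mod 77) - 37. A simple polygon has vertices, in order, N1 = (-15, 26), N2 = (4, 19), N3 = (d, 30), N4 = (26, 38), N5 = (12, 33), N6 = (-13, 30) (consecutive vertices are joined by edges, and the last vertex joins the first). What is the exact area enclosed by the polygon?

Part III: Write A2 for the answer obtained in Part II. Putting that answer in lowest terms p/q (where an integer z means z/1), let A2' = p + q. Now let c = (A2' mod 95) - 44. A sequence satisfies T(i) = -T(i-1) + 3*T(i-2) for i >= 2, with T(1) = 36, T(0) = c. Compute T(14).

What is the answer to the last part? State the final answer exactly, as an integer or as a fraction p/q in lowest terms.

Part I: total draws C(11,2) = 55; favorable C(7,2) = 21; P = 21/55; answer 21/55
Part II: A1 = 21/55; threaded value p + q = 76; d = 39; cross terms: (-15*19 - 4*26)=-389, (4*30 - 39*19)=-621, (39*38 - 26*30)=702, (26*33 - 12*38)=402, (12*30 - -13*33)=789, (-13*26 - -15*30)=112; twice the area = |995| = 995; area = 995/2; answer 995/2
Part III: A2 = 995/2; threaded value p + q = 997; c = 3; T(2) = -1*(36) + 3*(3) = -27; iterating: T(2)=-27, T(3)=135, T(4)=-216, T(5)=621, T(6)=-1269, T(7)=3132, T(8)=-6939, T(9)=16335, T(10)=-37152, T(11)=86157, T(12)=-197613, T(13)=456084, T(14)=-1048923; answer -1048923

-1048923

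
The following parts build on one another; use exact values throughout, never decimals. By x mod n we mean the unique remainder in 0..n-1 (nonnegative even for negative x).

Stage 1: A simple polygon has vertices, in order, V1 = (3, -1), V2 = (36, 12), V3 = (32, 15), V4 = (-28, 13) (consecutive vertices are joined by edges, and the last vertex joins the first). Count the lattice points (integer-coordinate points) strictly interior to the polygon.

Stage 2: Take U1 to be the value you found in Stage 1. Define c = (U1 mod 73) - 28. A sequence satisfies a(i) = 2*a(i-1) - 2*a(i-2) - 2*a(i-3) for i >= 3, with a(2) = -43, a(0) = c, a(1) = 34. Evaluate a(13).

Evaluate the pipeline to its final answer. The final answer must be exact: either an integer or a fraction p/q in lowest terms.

-6080

Stage 1: cross terms: (3*12 - 36*-1)=72, (36*15 - 32*12)=156, (32*13 - -28*15)=836, (-28*-1 - 3*13)=-11; twice the area = |1053| = 1053; area = 1053/2; boundary points = 1 + 1 + 2 + 1 = 5; strictly interior points = area - boundary/2 + 1 = 525; answer 525
Stage 2: U1 = 525; c = -14; a(3) = 2*(-43) - 2*(34) - 2*(-14) = -126; iterating: a(3)=-126, a(4)=-234, a(5)=-130, a(6)=460, a(7)=1648, a(8)=2636, a(9)=1056, a(10)=-6456, a(11)=-20296, a(12)=-29792, a(13)=-6080; answer -6080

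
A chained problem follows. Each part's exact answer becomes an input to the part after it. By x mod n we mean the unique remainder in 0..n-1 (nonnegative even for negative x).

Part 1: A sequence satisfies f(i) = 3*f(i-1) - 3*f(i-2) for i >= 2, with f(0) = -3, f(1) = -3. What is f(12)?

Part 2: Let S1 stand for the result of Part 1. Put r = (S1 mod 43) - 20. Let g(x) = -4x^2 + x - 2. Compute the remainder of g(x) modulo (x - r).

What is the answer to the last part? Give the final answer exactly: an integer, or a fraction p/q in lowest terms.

Part 1: f(2) = 3*(-3) - 3*(-3) = 0; iterating: f(2)=0, f(3)=9, f(4)=27, f(5)=54, f(6)=81, f(7)=81, f(8)=0, f(9)=-243, f(10)=-729, f(11)=-1458, f(12)=-2187; answer -2187
Part 2: S1 = -2187; r = -14; remainder = value at the root: -4*(-14)^2 + 1*(-14)^1 - 2 = (-784) + (-14) + (-2) = -800; answer -800

-800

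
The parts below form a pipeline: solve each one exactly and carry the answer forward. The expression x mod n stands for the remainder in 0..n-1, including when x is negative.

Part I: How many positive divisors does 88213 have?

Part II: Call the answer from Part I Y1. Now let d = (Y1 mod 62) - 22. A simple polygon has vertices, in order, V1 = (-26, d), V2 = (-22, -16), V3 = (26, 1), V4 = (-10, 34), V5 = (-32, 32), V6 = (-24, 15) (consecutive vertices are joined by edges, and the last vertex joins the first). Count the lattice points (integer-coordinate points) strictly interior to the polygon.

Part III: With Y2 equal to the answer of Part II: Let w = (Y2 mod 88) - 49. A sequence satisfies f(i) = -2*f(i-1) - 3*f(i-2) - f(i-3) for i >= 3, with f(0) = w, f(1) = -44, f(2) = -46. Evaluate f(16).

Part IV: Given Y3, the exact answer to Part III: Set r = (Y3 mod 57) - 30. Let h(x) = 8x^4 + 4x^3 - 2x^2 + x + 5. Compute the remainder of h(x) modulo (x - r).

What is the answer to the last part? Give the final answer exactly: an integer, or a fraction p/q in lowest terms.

2286366

Part I: 88213 = 17 * 5189; number of divisors = (1+1) * (1+1) = 4; answer 4
Part II: Y1 = 4; d = -18; cross terms: (-26*-16 - -22*-18)=20, (-22*1 - 26*-16)=394, (26*34 - -10*1)=894, (-10*32 - -32*34)=768, (-32*15 - -24*32)=288, (-24*-18 - -26*15)=822; twice the area = |3186| = 3186; area = 1593; boundary points = 2 + 1 + 3 + 2 + 1 + 1 = 10; strictly interior points = area - boundary/2 + 1 = 1589; answer 1589
Part III: Y2 = 1589; w = -44; f(3) = -2*(-46) - 3*(-44) - 1*(-44) = 268; iterating: f(3)=268, f(4)=-354, f(5)=-50, f(6)=894, f(7)=-1284, f(8)=-64, f(9)=3086, f(10)=-4696, f(11)=198, f(12)=10606, f(13)=-17110, f(14)=2204, f(15)=36316, f(16)=-62134; answer -62134
Part IV: Y3 = -62134; r = 23; remainder = value at the root: 8*(23)^4 + 4*(23)^3 - 2*(23)^2 + 1*(23)^1 + 5 = (2238728) + (48668) + (-1058) + (23) + (5) = 2286366; answer 2286366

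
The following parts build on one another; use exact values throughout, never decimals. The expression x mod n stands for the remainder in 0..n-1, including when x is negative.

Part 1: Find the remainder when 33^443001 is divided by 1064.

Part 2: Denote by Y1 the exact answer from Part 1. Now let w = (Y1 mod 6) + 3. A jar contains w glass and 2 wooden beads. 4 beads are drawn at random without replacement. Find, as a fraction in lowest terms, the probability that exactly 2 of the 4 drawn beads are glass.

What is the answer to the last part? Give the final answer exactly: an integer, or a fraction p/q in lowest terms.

3/14

Part 1: squarings mod 1064: 33^1=33, 33^2=25, 33^4=625, 33^8=137, 33^16=681, 33^32=921, 33^64=233, 33^128=25, 33^256=625, 33^512=137, 33^1024=681, 33^2048=921, 33^4096=233, 33^8192=25, 33^16384=625, 33^32768=137, 33^65536=681, 33^131072=921, 33^262144=233; 33^443001 = 33^1 * 33^8 * 33^16 * 33^32 * 33^64 * 33^512 * 33^16384 * 33^32768 * 33^131072 * 33^262144 = 825 (mod 1064); answer 825
Part 2: Y1 = 825; w = 6; total draws C(8,4) = 70; favorable C(6,2)*C(2,2) = 15; P = 3/14; answer 3/14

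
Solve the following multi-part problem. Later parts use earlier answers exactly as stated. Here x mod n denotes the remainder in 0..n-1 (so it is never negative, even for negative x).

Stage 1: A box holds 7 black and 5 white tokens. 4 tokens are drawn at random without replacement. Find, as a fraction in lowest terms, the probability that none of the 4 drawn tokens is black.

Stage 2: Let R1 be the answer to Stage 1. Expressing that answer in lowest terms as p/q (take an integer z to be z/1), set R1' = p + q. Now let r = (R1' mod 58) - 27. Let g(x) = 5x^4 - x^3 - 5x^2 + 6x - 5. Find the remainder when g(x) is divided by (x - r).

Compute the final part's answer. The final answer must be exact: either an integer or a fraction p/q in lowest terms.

Stage 1: total draws C(12,4) = 495; favorable C(5,4) = 5; P = 1/99; answer 1/99
Stage 2: R1 = 1/99; threaded value p + q = 100; r = 15; remainder = value at the root: 5*(15)^4 - 1*(15)^3 - 5*(15)^2 + 6*(15)^1 - 5 = (253125) + (-3375) + (-1125) + (90) + (-5) = 248710; answer 248710

248710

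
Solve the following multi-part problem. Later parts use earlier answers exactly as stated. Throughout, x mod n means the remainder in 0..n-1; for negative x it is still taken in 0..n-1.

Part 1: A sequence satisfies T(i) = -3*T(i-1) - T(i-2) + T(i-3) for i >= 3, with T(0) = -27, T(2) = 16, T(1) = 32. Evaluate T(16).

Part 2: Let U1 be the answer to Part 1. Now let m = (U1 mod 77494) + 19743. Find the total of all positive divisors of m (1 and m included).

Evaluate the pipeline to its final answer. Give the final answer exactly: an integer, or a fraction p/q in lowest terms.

Part 1: T(3) = -3*(16) - 1*(32) + 1*(-27) = -107; iterating: T(3)=-107, T(4)=337, T(5)=-888, T(6)=2220, T(7)=-5435, T(8)=13197, T(9)=-31936, T(10)=77176, T(11)=-186395, T(12)=450073, T(13)=-1086648, T(14)=2623476, T(15)=-6333707, T(16)=15290997; answer 15290997
Part 2: U1 = 15290997; m = 44422; 44422 = 2 * 7 * 19 * 167; sigma = (1 + 2) * (1 + 7) * (1 + 19) * (1 + 167) = 3 * 8 * 20 * 168 = 80640; answer 80640

80640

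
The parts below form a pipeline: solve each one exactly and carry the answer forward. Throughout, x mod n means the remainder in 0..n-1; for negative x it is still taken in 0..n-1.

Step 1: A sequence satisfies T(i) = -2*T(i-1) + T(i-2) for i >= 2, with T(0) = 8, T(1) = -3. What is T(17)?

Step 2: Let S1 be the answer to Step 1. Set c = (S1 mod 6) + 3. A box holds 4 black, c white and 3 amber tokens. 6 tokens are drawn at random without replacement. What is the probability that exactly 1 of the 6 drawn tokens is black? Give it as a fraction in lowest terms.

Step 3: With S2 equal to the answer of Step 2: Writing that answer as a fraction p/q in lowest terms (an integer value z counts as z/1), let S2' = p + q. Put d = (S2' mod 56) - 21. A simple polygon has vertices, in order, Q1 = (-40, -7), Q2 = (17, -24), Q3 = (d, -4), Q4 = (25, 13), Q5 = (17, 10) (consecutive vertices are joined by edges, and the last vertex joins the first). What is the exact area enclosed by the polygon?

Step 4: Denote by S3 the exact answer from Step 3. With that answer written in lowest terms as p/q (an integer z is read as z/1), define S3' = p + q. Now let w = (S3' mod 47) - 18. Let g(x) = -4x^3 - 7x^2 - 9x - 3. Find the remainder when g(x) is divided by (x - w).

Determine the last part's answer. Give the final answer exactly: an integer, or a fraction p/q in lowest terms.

Step 1: T(2) = -2*(-3) + 1*(8) = 14; iterating: T(2)=14, T(3)=-31, T(4)=76, T(5)=-183, T(6)=442, T(7)=-1067, T(8)=2576, T(9)=-6219, T(10)=15014, T(11)=-36247, T(12)=87508, T(13)=-211263, T(14)=510034, T(15)=-1231331, T(16)=2972696, T(17)=-7176723; answer -7176723
Step 2: S1 = -7176723; c = 6; total draws C(13,6) = 1716; favorable C(4,1)*C(9,5) = 504; P = 42/143; answer 42/143
Step 3: S2 = 42/143; threaded value p + q = 185; d = -4; cross terms: (-40*-24 - 17*-7)=1079, (17*-4 - -4*-24)=-164, (-4*13 - 25*-4)=48, (25*10 - 17*13)=29, (17*-7 - -40*10)=281; twice the area = |1273| = 1273; area = 1273/2; answer 1273/2
Step 4: S3 = 1273/2; threaded value p + q = 1275; w = -12; remainder = value at the root: -4*(-12)^3 - 7*(-12)^2 - 9*(-12)^1 - 3 = (6912) + (-1008) + (108) + (-3) = 6009; answer 6009

6009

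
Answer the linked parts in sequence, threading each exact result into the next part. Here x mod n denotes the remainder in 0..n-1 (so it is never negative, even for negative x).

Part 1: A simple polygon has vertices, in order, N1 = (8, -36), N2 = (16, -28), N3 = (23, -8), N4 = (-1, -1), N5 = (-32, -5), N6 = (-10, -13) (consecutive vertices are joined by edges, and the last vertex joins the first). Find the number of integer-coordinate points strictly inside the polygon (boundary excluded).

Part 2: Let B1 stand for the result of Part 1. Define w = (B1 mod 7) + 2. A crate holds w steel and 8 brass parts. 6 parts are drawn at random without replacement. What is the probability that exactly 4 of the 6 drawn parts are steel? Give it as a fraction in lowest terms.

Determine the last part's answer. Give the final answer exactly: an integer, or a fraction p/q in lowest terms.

1/33

Part 1: cross terms: (8*-28 - 16*-36)=352, (16*-8 - 23*-28)=516, (23*-1 - -1*-8)=-31, (-1*-5 - -32*-1)=-27, (-32*-13 - -10*-5)=366, (-10*-36 - 8*-13)=464; twice the area = |1640| = 1640; area = 820; boundary points = 8 + 1 + 1 + 1 + 2 + 1 = 14; strictly interior points = area - boundary/2 + 1 = 814; answer 814
Part 2: B1 = 814; w = 4; total draws C(12,6) = 924; favorable C(4,4)*C(8,2) = 28; P = 1/33; answer 1/33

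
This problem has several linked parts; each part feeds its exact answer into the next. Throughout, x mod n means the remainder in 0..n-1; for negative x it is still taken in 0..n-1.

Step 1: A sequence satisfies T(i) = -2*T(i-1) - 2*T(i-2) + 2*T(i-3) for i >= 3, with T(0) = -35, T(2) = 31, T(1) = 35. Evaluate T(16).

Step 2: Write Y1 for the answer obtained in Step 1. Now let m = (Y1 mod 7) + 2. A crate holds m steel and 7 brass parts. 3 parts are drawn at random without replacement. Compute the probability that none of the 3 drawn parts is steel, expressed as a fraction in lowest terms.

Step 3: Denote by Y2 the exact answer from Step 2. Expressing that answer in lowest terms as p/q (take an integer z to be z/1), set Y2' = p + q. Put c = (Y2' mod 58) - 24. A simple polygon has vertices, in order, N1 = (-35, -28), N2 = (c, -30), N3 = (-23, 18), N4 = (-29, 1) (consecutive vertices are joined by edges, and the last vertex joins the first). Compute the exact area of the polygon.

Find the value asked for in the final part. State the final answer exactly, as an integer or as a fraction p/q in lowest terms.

Step 1: T(3) = -2*(31) - 2*(35) + 2*(-35) = -202; iterating: T(3)=-202, T(4)=412, T(5)=-358, T(6)=-512, T(7)=2564, T(8)=-4820, T(9)=3488, T(10)=7792, T(11)=-32200, T(12)=55792, T(13)=-31600, T(14)=-112784, T(15)=400352, T(16)=-638336; answer -638336
Step 2: Y1 = -638336; m = 3; total draws C(10,3) = 120; favorable C(7,3) = 35; P = 7/24; answer 7/24
Step 3: Y2 = 7/24; threaded value p + q = 31; c = 7; cross terms: (-35*-30 - 7*-28)=1246, (7*18 - -23*-30)=-564, (-23*1 - -29*18)=499, (-29*-28 - -35*1)=847; twice the area = |2028| = 2028; area = 1014; answer 1014

1014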